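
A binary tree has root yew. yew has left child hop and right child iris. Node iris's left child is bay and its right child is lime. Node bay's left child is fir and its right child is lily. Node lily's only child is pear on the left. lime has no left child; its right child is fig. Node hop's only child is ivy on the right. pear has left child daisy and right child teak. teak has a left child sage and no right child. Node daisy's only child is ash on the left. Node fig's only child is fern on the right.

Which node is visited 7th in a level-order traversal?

fir

Level-order visits nodes level by level from the root, left to right within each level.
Level 0: yew
Level 1: hop, iris
Level 2: ivy, bay, lime
Level 3: fir, lily, fig
Level 4: pear, fern
Level 5: daisy, teak
Level 6: ash, sage
Full level-order sequence: yew, hop, iris, ivy, bay, lime, fir, lily, fig, pear, fern, daisy, teak, ash, sage.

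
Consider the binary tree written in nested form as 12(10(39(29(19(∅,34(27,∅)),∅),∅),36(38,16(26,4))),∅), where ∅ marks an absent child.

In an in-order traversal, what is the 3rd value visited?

In-order visits the left subtree, then the node, then the right subtree.
At 12: go left to 10.
  At 10: go left to 39.
    At 39: go left to 29.
      At 29: go left to 19.
        At 19: no left child.
        Visit 19.
        At 19: go right to 34.
          At 34: go left to 27.
            27 is a leaf — visit 27.
          Visit 34.
          At 34: no right child.
      Visit 29.
      At 29: no right child.
    Visit 39.
    At 39: no right child.
  Visit 10.
  At 10: go right to 36.
    At 36: go left to 38.
      38 is a leaf — visit 38.
    Visit 36.
    At 36: go right to 16.
      At 16: go left to 26.
        26 is a leaf — visit 26.
      Visit 16.
      At 16: go right to 4.
        4 is a leaf — visit 4.
Visit 12.
At 12: no right child.
Full in-order sequence: 19, 27, 34, 29, 39, 10, 38, 36, 26, 16, 4, 12.

34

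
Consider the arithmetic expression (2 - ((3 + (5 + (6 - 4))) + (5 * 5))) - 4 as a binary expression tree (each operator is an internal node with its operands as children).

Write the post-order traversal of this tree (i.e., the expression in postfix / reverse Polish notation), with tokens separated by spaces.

2 3 5 6 4 - + + 5 5 * + - 4 -

Post-order on an expression tree gives postfix notation: for each operator, emit left operand, right operand, then the operator.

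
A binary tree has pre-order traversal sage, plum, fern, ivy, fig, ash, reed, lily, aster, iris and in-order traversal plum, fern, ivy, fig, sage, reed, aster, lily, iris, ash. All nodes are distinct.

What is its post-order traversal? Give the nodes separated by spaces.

The first element of pre-order is the root; it splits in-order into left and right subtrees.
Root sage: left subtree has 4 nodes {plum, fern, ivy, fig}, right has 5 {reed, aster, lily, iris, ash}.
  Root plum: left subtree has 0 nodes { }, right has 3 {fern, ivy, fig}.
    Root fern: left subtree has 0 nodes { }, right has 2 {ivy, fig}.
      Root ivy: left subtree has 0 nodes { }, right has 1 {fig}.
  Root ash: left subtree has 4 nodes {reed, aster, lily, iris}, right has 0 { }.
    Root reed: left subtree has 0 nodes { }, right has 3 {aster, lily, iris}.
      Root lily: left subtree has 1 node {aster}, right has 1 {iris}.

fig ivy fern plum aster iris lily reed ash sage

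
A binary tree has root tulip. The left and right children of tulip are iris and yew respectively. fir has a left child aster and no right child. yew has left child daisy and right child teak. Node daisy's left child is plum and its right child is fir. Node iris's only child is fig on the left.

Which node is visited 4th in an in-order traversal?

plum

In-order visits the left subtree, then the node, then the right subtree.
At tulip: go left to iris.
  At iris: go left to fig.
    fig is a leaf — visit fig.
  Visit iris.
  At iris: no right child.
Visit tulip.
At tulip: go right to yew.
  At yew: go left to daisy.
    At daisy: go left to plum.
      plum is a leaf — visit plum.
    Visit daisy.
    At daisy: go right to fir.
      At fir: go left to aster.
        aster is a leaf — visit aster.
      Visit fir.
      At fir: no right child.
  Visit yew.
  At yew: go right to teak.
    teak is a leaf — visit teak.
Full in-order sequence: fig, iris, tulip, plum, daisy, aster, fir, yew, teak.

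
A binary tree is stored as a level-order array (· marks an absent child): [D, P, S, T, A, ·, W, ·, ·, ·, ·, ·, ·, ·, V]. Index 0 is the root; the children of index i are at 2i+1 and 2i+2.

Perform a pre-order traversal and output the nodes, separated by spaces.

D P T A S W V

Pre-order visits the node, then its left subtree, then its right subtree.
Visit D.
At D: go left to P.
  Visit P.
  At P: go left to T.
    T is a leaf — visit T.
  At P: go right to A.
    A is a leaf — visit A.
At D: go right to S.
  Visit S.
  At S: no left child.
  At S: go right to W.
    Visit W.
    At W: no left child.
    At W: go right to V.
      V is a leaf — visit V.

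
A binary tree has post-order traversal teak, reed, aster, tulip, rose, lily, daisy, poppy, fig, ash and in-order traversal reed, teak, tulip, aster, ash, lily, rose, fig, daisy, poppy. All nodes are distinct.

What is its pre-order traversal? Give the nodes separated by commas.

The last element of post-order is the root; it splits in-order into left and right subtrees.
Root ash: left subtree has 4 nodes {reed, teak, tulip, aster}, right has 5 {lily, rose, fig, daisy, poppy}.
  Root tulip: left subtree has 2 nodes {reed, teak}, right has 1 {aster}.
    Root reed: left subtree has 0 nodes { }, right has 1 {teak}.
  Root fig: left subtree has 2 nodes {lily, rose}, right has 2 {daisy, poppy}.
    Root lily: left subtree has 0 nodes { }, right has 1 {rose}.
    Root poppy: left subtree has 1 node {daisy}, right has 0 { }.

ash, tulip, reed, teak, aster, fig, lily, rose, poppy, daisy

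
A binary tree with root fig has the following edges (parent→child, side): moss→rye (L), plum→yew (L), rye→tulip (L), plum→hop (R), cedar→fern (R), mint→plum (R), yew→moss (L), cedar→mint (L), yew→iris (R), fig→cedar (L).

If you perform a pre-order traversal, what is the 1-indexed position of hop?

10

Pre-order visits the node, then its left subtree, then its right subtree.
Visit fig.
At fig: go left to cedar.
  Visit cedar.
  At cedar: go left to mint.
    Visit mint.
    At mint: no left child.
    At mint: go right to plum.
      Visit plum.
      At plum: go left to yew.
        Visit yew.
        At yew: go left to moss.
          Visit moss.
          At moss: go left to rye.
            Visit rye.
            At rye: go left to tulip.
              tulip is a leaf — visit tulip.
            At rye: no right child.
          At moss: no right child.
        At yew: go right to iris.
          iris is a leaf — visit iris.
      At plum: go right to hop.
        hop is a leaf — visit hop.
  At cedar: go right to fern.
    fern is a leaf — visit fern.
At fig: no right child.
Full pre-order sequence: fig, cedar, mint, plum, yew, moss, rye, tulip, iris, hop, fern.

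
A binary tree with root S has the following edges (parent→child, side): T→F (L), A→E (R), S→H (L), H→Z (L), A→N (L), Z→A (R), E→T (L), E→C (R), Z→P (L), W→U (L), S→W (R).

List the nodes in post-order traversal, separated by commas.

P, N, F, T, C, E, A, Z, H, U, W, S

Post-order visits the left subtree, then the right subtree, then the node.
At S: go left to H.
  At H: go left to Z.
    At Z: go left to P.
      P is a leaf — visit P.
    At Z: go right to A.
      At A: go left to N.
        N is a leaf — visit N.
      At A: go right to E.
        At E: go left to T.
          At T: go left to F.
            F is a leaf — visit F.
          At T: no right child.
          Visit T.
        At E: go right to C.
          C is a leaf — visit C.
        Visit E.
      Visit A.
    Visit Z.
  At H: no right child.
  Visit H.
At S: go right to W.
  At W: go left to U.
    U is a leaf — visit U.
  At W: no right child.
  Visit W.
Visit S.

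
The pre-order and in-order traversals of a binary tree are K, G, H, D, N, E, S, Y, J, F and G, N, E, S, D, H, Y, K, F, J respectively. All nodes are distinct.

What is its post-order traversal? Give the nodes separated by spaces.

The first element of pre-order is the root; it splits in-order into left and right subtrees.
Root K: left subtree has 7 nodes {G, N, E, S, D, H, Y}, right has 2 {F, J}.
  Root G: left subtree has 0 nodes { }, right has 6 {N, E, S, D, H, Y}.
    Root H: left subtree has 4 nodes {N, E, S, D}, right has 1 {Y}.
      Root D: left subtree has 3 nodes {N, E, S}, right has 0 { }.
        Root N: left subtree has 0 nodes { }, right has 2 {E, S}.
          Root E: left subtree has 0 nodes { }, right has 1 {S}.
  Root J: left subtree has 1 node {F}, right has 0 { }.

S E N D Y H G F J K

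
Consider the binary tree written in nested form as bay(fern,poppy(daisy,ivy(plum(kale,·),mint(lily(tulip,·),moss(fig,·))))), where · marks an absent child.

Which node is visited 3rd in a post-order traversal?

kale

Post-order visits the left subtree, then the right subtree, then the node.
At bay: go left to fern.
  fern is a leaf — visit fern.
At bay: go right to poppy.
  At poppy: go left to daisy.
    daisy is a leaf — visit daisy.
  At poppy: go right to ivy.
    At ivy: go left to plum.
      At plum: go left to kale.
        kale is a leaf — visit kale.
      At plum: no right child.
      Visit plum.
    At ivy: go right to mint.
      At mint: go left to lily.
        At lily: go left to tulip.
          tulip is a leaf — visit tulip.
        At lily: no right child.
        Visit lily.
      At mint: go right to moss.
        At moss: go left to fig.
          fig is a leaf — visit fig.
        At moss: no right child.
        Visit moss.
      Visit mint.
    Visit ivy.
  Visit poppy.
Visit bay.
Full post-order sequence: fern, daisy, kale, plum, tulip, lily, fig, moss, mint, ivy, poppy, bay.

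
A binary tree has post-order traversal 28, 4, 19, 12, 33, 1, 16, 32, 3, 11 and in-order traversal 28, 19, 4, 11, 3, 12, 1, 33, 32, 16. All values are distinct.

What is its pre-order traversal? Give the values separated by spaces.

The last element of post-order is the root; it splits in-order into left and right subtrees.
Root 11: left subtree has 3 nodes {28, 19, 4}, right has 6 {3, 12, 1, 33, 32, 16}.
  Root 19: left subtree has 1 node {28}, right has 1 {4}.
  Root 3: left subtree has 0 nodes { }, right has 5 {12, 1, 33, 32, 16}.
    Root 32: left subtree has 3 nodes {12, 1, 33}, right has 1 {16}.
      Root 1: left subtree has 1 node {12}, right has 1 {33}.

11 19 28 4 3 32 1 12 33 16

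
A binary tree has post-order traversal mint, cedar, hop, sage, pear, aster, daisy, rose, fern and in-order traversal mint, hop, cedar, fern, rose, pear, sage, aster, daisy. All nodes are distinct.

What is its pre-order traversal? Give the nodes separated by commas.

The last element of post-order is the root; it splits in-order into left and right subtrees.
Root fern: left subtree has 3 nodes {mint, hop, cedar}, right has 5 {rose, pear, sage, aster, daisy}.
  Root hop: left subtree has 1 node {mint}, right has 1 {cedar}.
  Root rose: left subtree has 0 nodes { }, right has 4 {pear, sage, aster, daisy}.
    Root daisy: left subtree has 3 nodes {pear, sage, aster}, right has 0 { }.
      Root aster: left subtree has 2 nodes {pear, sage}, right has 0 { }.
        Root pear: left subtree has 0 nodes { }, right has 1 {sage}.

fern, hop, mint, cedar, rose, daisy, aster, pear, sage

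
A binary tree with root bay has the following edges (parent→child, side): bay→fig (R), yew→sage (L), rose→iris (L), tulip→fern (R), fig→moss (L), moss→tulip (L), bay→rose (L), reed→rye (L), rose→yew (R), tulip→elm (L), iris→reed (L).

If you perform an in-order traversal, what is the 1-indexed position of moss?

In-order visits the left subtree, then the node, then the right subtree.
At bay: go left to rose.
  At rose: go left to iris.
    At iris: go left to reed.
      At reed: go left to rye.
        rye is a leaf — visit rye.
      Visit reed.
      At reed: no right child.
    Visit iris.
    At iris: no right child.
  Visit rose.
  At rose: go right to yew.
    At yew: go left to sage.
      sage is a leaf — visit sage.
    Visit yew.
    At yew: no right child.
Visit bay.
At bay: go right to fig.
  At fig: go left to moss.
    At moss: go left to tulip.
      At tulip: go left to elm.
        elm is a leaf — visit elm.
      Visit tulip.
      At tulip: go right to fern.
        fern is a leaf — visit fern.
    Visit moss.
    At moss: no right child.
  Visit fig.
  At fig: no right child.
Full in-order sequence: rye, reed, iris, rose, sage, yew, bay, elm, tulip, fern, moss, fig.

11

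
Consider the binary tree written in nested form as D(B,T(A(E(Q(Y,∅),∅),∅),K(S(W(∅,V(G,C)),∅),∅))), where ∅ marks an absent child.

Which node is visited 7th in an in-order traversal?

T

In-order visits the left subtree, then the node, then the right subtree.
At D: go left to B.
  B is a leaf — visit B.
Visit D.
At D: go right to T.
  At T: go left to A.
    At A: go left to E.
      At E: go left to Q.
        At Q: go left to Y.
          Y is a leaf — visit Y.
        Visit Q.
        At Q: no right child.
      Visit E.
      At E: no right child.
    Visit A.
    At A: no right child.
  Visit T.
  At T: go right to K.
    At K: go left to S.
      At S: go left to W.
        At W: no left child.
        Visit W.
        At W: go right to V.
          At V: go left to G.
            G is a leaf — visit G.
          Visit V.
          At V: go right to C.
            C is a leaf — visit C.
      Visit S.
      At S: no right child.
    Visit K.
    At K: no right child.
Full in-order sequence: B, D, Y, Q, E, A, T, W, G, V, C, S, K.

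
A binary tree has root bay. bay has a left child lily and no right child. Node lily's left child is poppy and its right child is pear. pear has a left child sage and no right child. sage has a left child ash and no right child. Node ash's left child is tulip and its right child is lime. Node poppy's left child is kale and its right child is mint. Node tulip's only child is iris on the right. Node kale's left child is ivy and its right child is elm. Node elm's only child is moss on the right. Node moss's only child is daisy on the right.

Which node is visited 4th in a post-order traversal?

elm

Post-order visits the left subtree, then the right subtree, then the node.
At bay: go left to lily.
  At lily: go left to poppy.
    At poppy: go left to kale.
      At kale: go left to ivy.
        ivy is a leaf — visit ivy.
      At kale: go right to elm.
        At elm: no left child.
        At elm: go right to moss.
          At moss: no left child.
          At moss: go right to daisy.
            daisy is a leaf — visit daisy.
          Visit moss.
        Visit elm.
      Visit kale.
    At poppy: go right to mint.
      mint is a leaf — visit mint.
    Visit poppy.
  At lily: go right to pear.
    At pear: go left to sage.
      At sage: go left to ash.
        At ash: go left to tulip.
          At tulip: no left child.
          At tulip: go right to iris.
            iris is a leaf — visit iris.
          Visit tulip.
        At ash: go right to lime.
          lime is a leaf — visit lime.
        Visit ash.
      At sage: no right child.
      Visit sage.
    At pear: no right child.
    Visit pear.
  Visit lily.
At bay: no right child.
Visit bay.
Full post-order sequence: ivy, daisy, moss, elm, kale, mint, poppy, iris, tulip, lime, ash, sage, pear, lily, bay.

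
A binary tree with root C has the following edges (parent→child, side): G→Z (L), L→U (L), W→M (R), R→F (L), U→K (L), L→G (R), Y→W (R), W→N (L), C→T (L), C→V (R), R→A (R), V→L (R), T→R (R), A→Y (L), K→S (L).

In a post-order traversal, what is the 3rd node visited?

M

Post-order visits the left subtree, then the right subtree, then the node.
At C: go left to T.
  At T: no left child.
  At T: go right to R.
    At R: go left to F.
      F is a leaf — visit F.
    At R: go right to A.
      At A: go left to Y.
        At Y: no left child.
        At Y: go right to W.
          At W: go left to N.
            N is a leaf — visit N.
          At W: go right to M.
            M is a leaf — visit M.
          Visit W.
        Visit Y.
      At A: no right child.
      Visit A.
    Visit R.
  Visit T.
At C: go right to V.
  At V: no left child.
  At V: go right to L.
    At L: go left to U.
      At U: go left to K.
        At K: go left to S.
          S is a leaf — visit S.
        At K: no right child.
        Visit K.
      At U: no right child.
      Visit U.
    At L: go right to G.
      At G: go left to Z.
        Z is a leaf — visit Z.
      At G: no right child.
      Visit G.
    Visit L.
  Visit V.
Visit C.
Full post-order sequence: F, N, M, W, Y, A, R, T, S, K, U, Z, G, L, V, C.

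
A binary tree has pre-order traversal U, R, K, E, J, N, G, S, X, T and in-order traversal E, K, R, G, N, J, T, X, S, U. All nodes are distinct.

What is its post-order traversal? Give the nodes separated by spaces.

E K G N T X S J R U

The first element of pre-order is the root; it splits in-order into left and right subtrees.
Root U: left subtree has 9 nodes {E, K, R, G, N, J, T, X, S}, right has 0 { }.
  Root R: left subtree has 2 nodes {E, K}, right has 6 {G, N, J, T, X, S}.
    Root K: left subtree has 1 node {E}, right has 0 { }.
    Root J: left subtree has 2 nodes {G, N}, right has 3 {T, X, S}.
      Root N: left subtree has 1 node {G}, right has 0 { }.
      Root S: left subtree has 2 nodes {T, X}, right has 0 { }.
        Root X: left subtree has 1 node {T}, right has 0 { }.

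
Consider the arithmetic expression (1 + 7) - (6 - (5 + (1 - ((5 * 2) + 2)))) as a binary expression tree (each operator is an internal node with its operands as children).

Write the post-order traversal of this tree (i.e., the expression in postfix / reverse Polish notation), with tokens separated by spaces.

Post-order on an expression tree gives postfix notation: for each operator, emit left operand, right operand, then the operator.

1 7 + 6 5 1 5 2 * 2 + - + - -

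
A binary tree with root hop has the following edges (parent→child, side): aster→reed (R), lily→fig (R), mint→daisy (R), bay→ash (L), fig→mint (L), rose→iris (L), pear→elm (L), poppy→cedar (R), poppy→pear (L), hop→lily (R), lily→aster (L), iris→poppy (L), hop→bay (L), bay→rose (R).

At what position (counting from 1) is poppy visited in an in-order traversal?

5

In-order visits the left subtree, then the node, then the right subtree.
At hop: go left to bay.
  At bay: go left to ash.
    ash is a leaf — visit ash.
  Visit bay.
  At bay: go right to rose.
    At rose: go left to iris.
      At iris: go left to poppy.
        At poppy: go left to pear.
          At pear: go left to elm.
            elm is a leaf — visit elm.
          Visit pear.
          At pear: no right child.
        Visit poppy.
        At poppy: go right to cedar.
          cedar is a leaf — visit cedar.
      Visit iris.
      At iris: no right child.
    Visit rose.
    At rose: no right child.
Visit hop.
At hop: go right to lily.
  At lily: go left to aster.
    At aster: no left child.
    Visit aster.
    At aster: go right to reed.
      reed is a leaf — visit reed.
  Visit lily.
  At lily: go right to fig.
    At fig: go left to mint.
      At mint: no left child.
      Visit mint.
      At mint: go right to daisy.
        daisy is a leaf — visit daisy.
    Visit fig.
    At fig: no right child.
Full in-order sequence: ash, bay, elm, pear, poppy, cedar, iris, rose, hop, aster, reed, lily, mint, daisy, fig.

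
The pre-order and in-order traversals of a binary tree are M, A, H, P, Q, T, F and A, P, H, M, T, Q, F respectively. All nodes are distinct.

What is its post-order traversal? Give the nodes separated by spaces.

The first element of pre-order is the root; it splits in-order into left and right subtrees.
Root M: left subtree has 3 nodes {A, P, H}, right has 3 {T, Q, F}.
  Root A: left subtree has 0 nodes { }, right has 2 {P, H}.
    Root H: left subtree has 1 node {P}, right has 0 { }.
  Root Q: left subtree has 1 node {T}, right has 1 {F}.

P H A T F Q M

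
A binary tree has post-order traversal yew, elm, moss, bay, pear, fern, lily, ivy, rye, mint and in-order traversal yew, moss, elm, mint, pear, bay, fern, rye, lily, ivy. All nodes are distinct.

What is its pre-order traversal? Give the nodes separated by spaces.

The last element of post-order is the root; it splits in-order into left and right subtrees.
Root mint: left subtree has 3 nodes {yew, moss, elm}, right has 6 {pear, bay, fern, rye, lily, ivy}.
  Root moss: left subtree has 1 node {yew}, right has 1 {elm}.
  Root rye: left subtree has 3 nodes {pear, bay, fern}, right has 2 {lily, ivy}.
    Root fern: left subtree has 2 nodes {pear, bay}, right has 0 { }.
      Root pear: left subtree has 0 nodes { }, right has 1 {bay}.
    Root ivy: left subtree has 1 node {lily}, right has 0 { }.

mint moss yew elm rye fern pear bay ivy lily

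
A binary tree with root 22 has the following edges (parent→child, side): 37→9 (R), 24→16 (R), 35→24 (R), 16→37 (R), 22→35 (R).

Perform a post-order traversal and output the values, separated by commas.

Post-order visits the left subtree, then the right subtree, then the node.
At 22: no left child.
At 22: go right to 35.
  At 35: no left child.
  At 35: go right to 24.
    At 24: no left child.
    At 24: go right to 16.
      At 16: no left child.
      At 16: go right to 37.
        At 37: no left child.
        At 37: go right to 9.
          9 is a leaf — visit 9.
        Visit 37.
      Visit 16.
    Visit 24.
  Visit 35.
Visit 22.

9, 37, 16, 24, 35, 22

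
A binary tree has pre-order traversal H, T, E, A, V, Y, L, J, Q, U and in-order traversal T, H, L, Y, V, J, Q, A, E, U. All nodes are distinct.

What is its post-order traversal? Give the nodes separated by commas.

T, L, Y, Q, J, V, A, U, E, H

The first element of pre-order is the root; it splits in-order into left and right subtrees.
Root H: left subtree has 1 node {T}, right has 8 {L, Y, V, J, Q, A, E, U}.
  Root E: left subtree has 6 nodes {L, Y, V, J, Q, A}, right has 1 {U}.
    Root A: left subtree has 5 nodes {L, Y, V, J, Q}, right has 0 { }.
      Root V: left subtree has 2 nodes {L, Y}, right has 2 {J, Q}.
        Root Y: left subtree has 1 node {L}, right has 0 { }.
        Root J: left subtree has 0 nodes { }, right has 1 {Q}.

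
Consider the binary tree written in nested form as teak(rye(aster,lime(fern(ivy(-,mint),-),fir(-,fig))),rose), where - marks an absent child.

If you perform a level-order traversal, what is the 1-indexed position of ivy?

Level-order visits nodes level by level from the root, left to right within each level.
Level 0: teak
Level 1: rye, rose
Level 2: aster, lime
Level 3: fern, fir
Level 4: ivy, fig
Level 5: mint
Full level-order sequence: teak, rye, rose, aster, lime, fern, fir, ivy, fig, mint.

8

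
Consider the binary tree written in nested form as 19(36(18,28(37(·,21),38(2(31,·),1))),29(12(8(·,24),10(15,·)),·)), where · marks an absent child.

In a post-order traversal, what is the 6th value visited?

1

Post-order visits the left subtree, then the right subtree, then the node.
At 19: go left to 36.
  At 36: go left to 18.
    18 is a leaf — visit 18.
  At 36: go right to 28.
    At 28: go left to 37.
      At 37: no left child.
      At 37: go right to 21.
        21 is a leaf — visit 21.
      Visit 37.
    At 28: go right to 38.
      At 38: go left to 2.
        At 2: go left to 31.
          31 is a leaf — visit 31.
        At 2: no right child.
        Visit 2.
      At 38: go right to 1.
        1 is a leaf — visit 1.
      Visit 38.
    Visit 28.
  Visit 36.
At 19: go right to 29.
  At 29: go left to 12.
    At 12: go left to 8.
      At 8: no left child.
      At 8: go right to 24.
        24 is a leaf — visit 24.
      Visit 8.
    At 12: go right to 10.
      At 10: go left to 15.
        15 is a leaf — visit 15.
      At 10: no right child.
      Visit 10.
    Visit 12.
  At 29: no right child.
  Visit 29.
Visit 19.
Full post-order sequence: 18, 21, 37, 31, 2, 1, 38, 28, 36, 24, 8, 15, 10, 12, 29, 19.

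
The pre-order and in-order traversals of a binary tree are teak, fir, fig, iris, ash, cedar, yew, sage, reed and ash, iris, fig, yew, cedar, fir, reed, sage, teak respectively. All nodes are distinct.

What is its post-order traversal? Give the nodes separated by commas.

The first element of pre-order is the root; it splits in-order into left and right subtrees.
Root teak: left subtree has 8 nodes {ash, iris, fig, yew, cedar, fir, reed, sage}, right has 0 { }.
  Root fir: left subtree has 5 nodes {ash, iris, fig, yew, cedar}, right has 2 {reed, sage}.
    Root fig: left subtree has 2 nodes {ash, iris}, right has 2 {yew, cedar}.
      Root iris: left subtree has 1 node {ash}, right has 0 { }.
      Root cedar: left subtree has 1 node {yew}, right has 0 { }.
    Root sage: left subtree has 1 node {reed}, right has 0 { }.

ash, iris, yew, cedar, fig, reed, sage, fir, teak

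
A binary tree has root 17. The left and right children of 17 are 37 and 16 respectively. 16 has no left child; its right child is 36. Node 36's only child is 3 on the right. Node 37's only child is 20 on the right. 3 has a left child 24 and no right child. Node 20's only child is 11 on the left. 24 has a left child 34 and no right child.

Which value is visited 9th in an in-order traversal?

In-order visits the left subtree, then the node, then the right subtree.
At 17: go left to 37.
  At 37: no left child.
  Visit 37.
  At 37: go right to 20.
    At 20: go left to 11.
      11 is a leaf — visit 11.
    Visit 20.
    At 20: no right child.
Visit 17.
At 17: go right to 16.
  At 16: no left child.
  Visit 16.
  At 16: go right to 36.
    At 36: no left child.
    Visit 36.
    At 36: go right to 3.
      At 3: go left to 24.
        At 24: go left to 34.
          34 is a leaf — visit 34.
        Visit 24.
        At 24: no right child.
      Visit 3.
      At 3: no right child.
Full in-order sequence: 37, 11, 20, 17, 16, 36, 34, 24, 3.

3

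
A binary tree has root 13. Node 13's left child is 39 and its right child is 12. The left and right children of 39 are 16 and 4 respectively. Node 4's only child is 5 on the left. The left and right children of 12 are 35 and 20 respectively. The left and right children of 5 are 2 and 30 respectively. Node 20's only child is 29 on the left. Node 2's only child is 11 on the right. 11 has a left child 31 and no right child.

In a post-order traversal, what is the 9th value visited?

Post-order visits the left subtree, then the right subtree, then the node.
At 13: go left to 39.
  At 39: go left to 16.
    16 is a leaf — visit 16.
  At 39: go right to 4.
    At 4: go left to 5.
      At 5: go left to 2.
        At 2: no left child.
        At 2: go right to 11.
          At 11: go left to 31.
            31 is a leaf — visit 31.
          At 11: no right child.
          Visit 11.
        Visit 2.
      At 5: go right to 30.
        30 is a leaf — visit 30.
      Visit 5.
    At 4: no right child.
    Visit 4.
  Visit 39.
At 13: go right to 12.
  At 12: go left to 35.
    35 is a leaf — visit 35.
  At 12: go right to 20.
    At 20: go left to 29.
      29 is a leaf — visit 29.
    At 20: no right child.
    Visit 20.
  Visit 12.
Visit 13.
Full post-order sequence: 16, 31, 11, 2, 30, 5, 4, 39, 35, 29, 20, 12, 13.

35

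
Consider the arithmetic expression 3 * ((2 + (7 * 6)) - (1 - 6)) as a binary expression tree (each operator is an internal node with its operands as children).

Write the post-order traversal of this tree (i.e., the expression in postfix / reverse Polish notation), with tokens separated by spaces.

3 2 7 6 * + 1 6 - - *

Post-order on an expression tree gives postfix notation: for each operator, emit left operand, right operand, then the operator.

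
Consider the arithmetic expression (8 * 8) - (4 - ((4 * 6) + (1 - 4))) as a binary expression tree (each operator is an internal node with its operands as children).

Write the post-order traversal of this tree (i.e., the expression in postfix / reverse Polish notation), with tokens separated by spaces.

8 8 * 4 4 6 * 1 4 - + - -

Post-order on an expression tree gives postfix notation: for each operator, emit left operand, right operand, then the operator.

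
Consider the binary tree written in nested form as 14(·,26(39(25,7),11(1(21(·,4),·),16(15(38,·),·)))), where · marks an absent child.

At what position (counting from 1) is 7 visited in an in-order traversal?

4

In-order visits the left subtree, then the node, then the right subtree.
At 14: no left child.
Visit 14.
At 14: go right to 26.
  At 26: go left to 39.
    At 39: go left to 25.
      25 is a leaf — visit 25.
    Visit 39.
    At 39: go right to 7.
      7 is a leaf — visit 7.
  Visit 26.
  At 26: go right to 11.
    At 11: go left to 1.
      At 1: go left to 21.
        At 21: no left child.
        Visit 21.
        At 21: go right to 4.
          4 is a leaf — visit 4.
      Visit 1.
      At 1: no right child.
    Visit 11.
    At 11: go right to 16.
      At 16: go left to 15.
        At 15: go left to 38.
          38 is a leaf — visit 38.
        Visit 15.
        At 15: no right child.
      Visit 16.
      At 16: no right child.
Full in-order sequence: 14, 25, 39, 7, 26, 21, 4, 1, 11, 38, 15, 16.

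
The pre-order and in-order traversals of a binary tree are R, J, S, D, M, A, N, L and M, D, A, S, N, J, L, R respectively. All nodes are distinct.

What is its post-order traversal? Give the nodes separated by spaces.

M A D N S L J R

The first element of pre-order is the root; it splits in-order into left and right subtrees.
Root R: left subtree has 7 nodes {M, D, A, S, N, J, L}, right has 0 { }.
  Root J: left subtree has 5 nodes {M, D, A, S, N}, right has 1 {L}.
    Root S: left subtree has 3 nodes {M, D, A}, right has 1 {N}.
      Root D: left subtree has 1 node {M}, right has 1 {A}.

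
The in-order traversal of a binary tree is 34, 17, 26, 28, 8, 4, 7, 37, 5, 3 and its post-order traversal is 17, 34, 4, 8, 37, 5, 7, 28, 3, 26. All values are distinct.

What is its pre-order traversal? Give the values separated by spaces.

The last element of post-order is the root; it splits in-order into left and right subtrees.
Root 26: left subtree has 2 nodes {34, 17}, right has 7 {28, 8, 4, 7, 37, 5, 3}.
  Root 34: left subtree has 0 nodes { }, right has 1 {17}.
  Root 3: left subtree has 6 nodes {28, 8, 4, 7, 37, 5}, right has 0 { }.
    Root 28: left subtree has 0 nodes { }, right has 5 {8, 4, 7, 37, 5}.
      Root 7: left subtree has 2 nodes {8, 4}, right has 2 {37, 5}.
        Root 8: left subtree has 0 nodes { }, right has 1 {4}.
        Root 5: left subtree has 1 node {37}, right has 0 { }.

26 34 17 3 28 7 8 4 5 37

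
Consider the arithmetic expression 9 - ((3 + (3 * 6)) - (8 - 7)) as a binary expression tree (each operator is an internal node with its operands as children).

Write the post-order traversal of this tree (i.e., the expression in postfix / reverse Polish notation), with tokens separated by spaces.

Post-order on an expression tree gives postfix notation: for each operator, emit left operand, right operand, then the operator.

9 3 3 6 * + 8 7 - - -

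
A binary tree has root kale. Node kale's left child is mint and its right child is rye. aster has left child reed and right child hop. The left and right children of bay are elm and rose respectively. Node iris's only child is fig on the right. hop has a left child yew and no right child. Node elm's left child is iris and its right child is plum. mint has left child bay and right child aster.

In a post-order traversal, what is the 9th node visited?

hop

Post-order visits the left subtree, then the right subtree, then the node.
At kale: go left to mint.
  At mint: go left to bay.
    At bay: go left to elm.
      At elm: go left to iris.
        At iris: no left child.
        At iris: go right to fig.
          fig is a leaf — visit fig.
        Visit iris.
      At elm: go right to plum.
        plum is a leaf — visit plum.
      Visit elm.
    At bay: go right to rose.
      rose is a leaf — visit rose.
    Visit bay.
  At mint: go right to aster.
    At aster: go left to reed.
      reed is a leaf — visit reed.
    At aster: go right to hop.
      At hop: go left to yew.
        yew is a leaf — visit yew.
      At hop: no right child.
      Visit hop.
    Visit aster.
  Visit mint.
At kale: go right to rye.
  rye is a leaf — visit rye.
Visit kale.
Full post-order sequence: fig, iris, plum, elm, rose, bay, reed, yew, hop, aster, mint, rye, kale.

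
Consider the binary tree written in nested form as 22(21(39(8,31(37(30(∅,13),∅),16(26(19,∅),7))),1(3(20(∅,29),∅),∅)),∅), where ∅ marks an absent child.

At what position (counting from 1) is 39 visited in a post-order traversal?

Post-order visits the left subtree, then the right subtree, then the node.
At 22: go left to 21.
  At 21: go left to 39.
    At 39: go left to 8.
      8 is a leaf — visit 8.
    At 39: go right to 31.
      At 31: go left to 37.
        At 37: go left to 30.
          At 30: no left child.
          At 30: go right to 13.
            13 is a leaf — visit 13.
          Visit 30.
        At 37: no right child.
        Visit 37.
      At 31: go right to 16.
        At 16: go left to 26.
          At 26: go left to 19.
            19 is a leaf — visit 19.
          At 26: no right child.
          Visit 26.
        At 16: go right to 7.
          7 is a leaf — visit 7.
        Visit 16.
      Visit 31.
    Visit 39.
  At 21: go right to 1.
    At 1: go left to 3.
      At 3: go left to 20.
        At 20: no left child.
        At 20: go right to 29.
          29 is a leaf — visit 29.
        Visit 20.
      At 3: no right child.
      Visit 3.
    At 1: no right child.
    Visit 1.
  Visit 21.
At 22: no right child.
Visit 22.
Full post-order sequence: 8, 13, 30, 37, 19, 26, 7, 16, 31, 39, 29, 20, 3, 1, 21, 22.

10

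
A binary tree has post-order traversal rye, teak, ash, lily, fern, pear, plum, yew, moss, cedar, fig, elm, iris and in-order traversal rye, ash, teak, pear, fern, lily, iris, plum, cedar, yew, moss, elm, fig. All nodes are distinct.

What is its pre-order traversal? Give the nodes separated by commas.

The last element of post-order is the root; it splits in-order into left and right subtrees.
Root iris: left subtree has 6 nodes {rye, ash, teak, pear, fern, lily}, right has 6 {plum, cedar, yew, moss, elm, fig}.
  Root pear: left subtree has 3 nodes {rye, ash, teak}, right has 2 {fern, lily}.
    Root ash: left subtree has 1 node {rye}, right has 1 {teak}.
    Root fern: left subtree has 0 nodes { }, right has 1 {lily}.
  Root elm: left subtree has 4 nodes {plum, cedar, yew, moss}, right has 1 {fig}.
    Root cedar: left subtree has 1 node {plum}, right has 2 {yew, moss}.
      Root moss: left subtree has 1 node {yew}, right has 0 { }.

iris, pear, ash, rye, teak, fern, lily, elm, cedar, plum, moss, yew, fig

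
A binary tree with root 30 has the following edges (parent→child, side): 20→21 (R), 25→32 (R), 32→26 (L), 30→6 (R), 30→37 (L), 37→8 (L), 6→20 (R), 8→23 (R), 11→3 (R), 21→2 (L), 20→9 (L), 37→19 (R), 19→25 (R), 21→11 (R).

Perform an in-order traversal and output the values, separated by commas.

8, 23, 37, 19, 25, 26, 32, 30, 6, 9, 20, 2, 21, 11, 3

In-order visits the left subtree, then the node, then the right subtree.
At 30: go left to 37.
  At 37: go left to 8.
    At 8: no left child.
    Visit 8.
    At 8: go right to 23.
      23 is a leaf — visit 23.
  Visit 37.
  At 37: go right to 19.
    At 19: no left child.
    Visit 19.
    At 19: go right to 25.
      At 25: no left child.
      Visit 25.
      At 25: go right to 32.
        At 32: go left to 26.
          26 is a leaf — visit 26.
        Visit 32.
        At 32: no right child.
Visit 30.
At 30: go right to 6.
  At 6: no left child.
  Visit 6.
  At 6: go right to 20.
    At 20: go left to 9.
      9 is a leaf — visit 9.
    Visit 20.
    At 20: go right to 21.
      At 21: go left to 2.
        2 is a leaf — visit 2.
      Visit 21.
      At 21: go right to 11.
        At 11: no left child.
        Visit 11.
        At 11: go right to 3.
          3 is a leaf — visit 3.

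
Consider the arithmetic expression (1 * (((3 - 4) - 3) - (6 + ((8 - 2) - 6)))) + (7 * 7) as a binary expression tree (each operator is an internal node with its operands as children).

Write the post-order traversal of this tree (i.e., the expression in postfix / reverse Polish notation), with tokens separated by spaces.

1 3 4 - 3 - 6 8 2 - 6 - + - * 7 7 * +

Post-order on an expression tree gives postfix notation: for each operator, emit left operand, right operand, then the operator.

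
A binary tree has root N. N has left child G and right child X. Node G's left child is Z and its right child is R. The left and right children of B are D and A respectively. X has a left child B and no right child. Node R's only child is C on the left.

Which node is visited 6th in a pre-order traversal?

Pre-order visits the node, then its left subtree, then its right subtree.
Visit N.
At N: go left to G.
  Visit G.
  At G: go left to Z.
    Z is a leaf — visit Z.
  At G: go right to R.
    Visit R.
    At R: go left to C.
      C is a leaf — visit C.
    At R: no right child.
At N: go right to X.
  Visit X.
  At X: go left to B.
    Visit B.
    At B: go left to D.
      D is a leaf — visit D.
    At B: go right to A.
      A is a leaf — visit A.
  At X: no right child.
Full pre-order sequence: N, G, Z, R, C, X, B, D, A.

X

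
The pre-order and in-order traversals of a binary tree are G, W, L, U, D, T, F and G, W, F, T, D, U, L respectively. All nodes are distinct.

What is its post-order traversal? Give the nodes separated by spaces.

The first element of pre-order is the root; it splits in-order into left and right subtrees.
Root G: left subtree has 0 nodes { }, right has 6 {W, F, T, D, U, L}.
  Root W: left subtree has 0 nodes { }, right has 5 {F, T, D, U, L}.
    Root L: left subtree has 4 nodes {F, T, D, U}, right has 0 { }.
      Root U: left subtree has 3 nodes {F, T, D}, right has 0 { }.
        Root D: left subtree has 2 nodes {F, T}, right has 0 { }.
          Root T: left subtree has 1 node {F}, right has 0 { }.

F T D U L W G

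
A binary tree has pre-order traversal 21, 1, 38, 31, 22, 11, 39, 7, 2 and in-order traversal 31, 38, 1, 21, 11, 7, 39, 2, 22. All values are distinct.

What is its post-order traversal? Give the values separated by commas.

31, 38, 1, 7, 2, 39, 11, 22, 21

The first element of pre-order is the root; it splits in-order into left and right subtrees.
Root 21: left subtree has 3 nodes {31, 38, 1}, right has 5 {11, 7, 39, 2, 22}.
  Root 1: left subtree has 2 nodes {31, 38}, right has 0 { }.
    Root 38: left subtree has 1 node {31}, right has 0 { }.
  Root 22: left subtree has 4 nodes {11, 7, 39, 2}, right has 0 { }.
    Root 11: left subtree has 0 nodes { }, right has 3 {7, 39, 2}.
      Root 39: left subtree has 1 node {7}, right has 1 {2}.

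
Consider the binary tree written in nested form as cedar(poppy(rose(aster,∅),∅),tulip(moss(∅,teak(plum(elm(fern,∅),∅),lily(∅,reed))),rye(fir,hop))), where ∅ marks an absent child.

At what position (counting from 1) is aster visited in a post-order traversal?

Post-order visits the left subtree, then the right subtree, then the node.
At cedar: go left to poppy.
  At poppy: go left to rose.
    At rose: go left to aster.
      aster is a leaf — visit aster.
    At rose: no right child.
    Visit rose.
  At poppy: no right child.
  Visit poppy.
At cedar: go right to tulip.
  At tulip: go left to moss.
    At moss: no left child.
    At moss: go right to teak.
      At teak: go left to plum.
        At plum: go left to elm.
          At elm: go left to fern.
            fern is a leaf — visit fern.
          At elm: no right child.
          Visit elm.
        At plum: no right child.
        Visit plum.
      At teak: go right to lily.
        At lily: no left child.
        At lily: go right to reed.
          reed is a leaf — visit reed.
        Visit lily.
      Visit teak.
    Visit moss.
  At tulip: go right to rye.
    At rye: go left to fir.
      fir is a leaf — visit fir.
    At rye: go right to hop.
      hop is a leaf — visit hop.
    Visit rye.
  Visit tulip.
Visit cedar.
Full post-order sequence: aster, rose, poppy, fern, elm, plum, reed, lily, teak, moss, fir, hop, rye, tulip, cedar.

1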